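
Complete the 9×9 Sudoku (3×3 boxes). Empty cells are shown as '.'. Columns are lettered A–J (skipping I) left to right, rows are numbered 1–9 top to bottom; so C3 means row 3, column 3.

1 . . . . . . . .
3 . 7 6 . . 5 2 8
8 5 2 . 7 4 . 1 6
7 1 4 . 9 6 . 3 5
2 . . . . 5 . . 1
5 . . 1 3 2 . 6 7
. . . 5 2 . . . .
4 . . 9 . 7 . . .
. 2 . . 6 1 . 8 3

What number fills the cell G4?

2

E2 = 1 (sole candidate).
F2 = 9 (sole candidate).
D3 = 3 (sole candidate).
G3 = 9 (sole candidate).
D4 = 8 (sole candidate).
G4 = 2: row 4 has {1,3,4,5,6,7,8,9}; col 7 has {5,9}; box has {1,3,5,6,7} → only 2 remains.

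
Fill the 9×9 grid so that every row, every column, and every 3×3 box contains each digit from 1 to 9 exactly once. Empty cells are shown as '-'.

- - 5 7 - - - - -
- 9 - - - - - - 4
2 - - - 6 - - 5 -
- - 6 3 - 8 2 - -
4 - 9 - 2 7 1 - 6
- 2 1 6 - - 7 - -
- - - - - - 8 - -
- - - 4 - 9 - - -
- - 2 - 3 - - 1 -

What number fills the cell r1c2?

8

r5c4 = 5 (sole candidate).
r6c6 = 4 (sole candidate).
r9c4 = 8 (sole candidate).
r6c5 = 9 (sole candidate).
r4c5 = 1 (sole candidate).
r4c8 = 4 (hidden single in row 4).
r4c9 = 9 (hidden single in row 4).
r3c4 = 9 (hidden single in column 4).
r3c7 = 3 (sole candidate).
r2c7 = 6 (sole candidate).
r3c6 = 1 (sole candidate).
r8c7 = 5 (sole candidate).
r9c9 = 7 (sole candidate).
r1c7 = 9 (sole candidate).
r2c4 = 2 (sole candidate).
r3c9 = 8 (sole candidate).
r7c4 = 1 (sole candidate).
r8c5 = 7 (sole candidate).
r9c7 = 4 (sole candidate).
r1c6 = 3 (sole candidate).
r1c8 = 2 (sole candidate).
r1c9 = 1 (sole candidate).
r2c6 = 5 (sole candidate).
r2c8 = 7 (sole candidate).
r7c5 = 5 (sole candidate).
r9c6 = 6 (sole candidate).
r2c5 = 8 (sole candidate).
r7c6 = 2 (sole candidate).
r7c9 = 3 (sole candidate).
r8c8 = 6 (sole candidate).
r8c9 = 2 (sole candidate).
r9c2 = 5 (sole candidate).
r1c5 = 4 (sole candidate).
r2c3 = 3 (sole candidate).
r4c2 = 7 (sole candidate).
r6c9 = 5 (sole candidate).
r7c8 = 9 (sole candidate).
r8c3 = 8 (sole candidate).
r9c1 = 9 (sole candidate).
r2c1 = 1 (sole candidate).
r3c2 = 4 (sole candidate).
r3c3 = 7 (sole candidate).
r4c1 = 5 (sole candidate).
r7c2 = 6 (sole candidate).
r7c3 = 4 (sole candidate).
r8c1 = 3 (sole candidate).
r8c2 = 1 (sole candidate).
r1c2 = 8: row 1 has {1,2,3,4,5,7,9}; col 2 has {1,2,4,5,6,7,9}; box has {1,2,3,4,5,7,9} → only 8 remains.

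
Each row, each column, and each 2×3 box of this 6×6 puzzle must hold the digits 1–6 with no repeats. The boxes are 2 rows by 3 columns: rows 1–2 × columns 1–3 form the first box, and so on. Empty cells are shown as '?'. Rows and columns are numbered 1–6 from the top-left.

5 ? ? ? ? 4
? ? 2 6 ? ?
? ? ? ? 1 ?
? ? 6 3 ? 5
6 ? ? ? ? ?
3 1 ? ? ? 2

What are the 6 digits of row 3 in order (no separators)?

row 3, column 6 = 6: row 3 has {1}; col 6 has {2,4,5}; box has {1,3,5} → only 6 remains.
row 1, column 2 = 6: in row 1, 6 can only go here (every other open cell in that row sees a 6).
row 2, column 5 = 5: in row 2, 5 can only go here (every other open cell in that row sees a 5).
row 4, column 1 = 1: in row 4, 1 can only go here (every other open cell in that row sees a 1).
row 2, column 1 = 4: row 2 has {2,5,6}; col 1 has {1,3,5,6}; box has {2,5,6} → only 4 remains.
row 2, column 2 = 3: row 2 has {2,4,5,6}; col 2 has {1,6}; box has {2,4,5,6} → only 3 remains.
row 2, column 6 = 1: row 2 has {2,3,4,5,6}; col 6 has {2,4,5,6}; box has {4,5,6} → only 1 remains.
row 3, column 1 = 2: row 3 has {1,6}; col 1 has {1,3,4,5,6}; box has {1,6} → only 2 remains.
row 3, column 4 = 4: row 3 has {1,2,6}; col 4 has {3,6}; box has {1,3,5,6} → only 4 remains.
row 4, column 2 = 4: row 4 has {1,3,5,6}; col 2 has {1,3,6}; box has {1,2,6} → only 4 remains.
row 4, column 5 = 2: row 4 has {1,3,4,5,6}; col 5 has {1,5}; box has {1,3,4,5,6} → only 2 remains.
row 5, column 6 = 3: row 5 has {6}; col 6 has {1,2,4,5,6}; box has {2} → only 3 remains.
row 6, column 4 = 5: row 6 has {1,2,3}; col 4 has {3,4,6}; box has {2,3} → only 5 remains.
row 1, column 3 = 1: row 1 has {4,5,6}; col 3 has {2,6}; box has {2,3,4,5,6} → only 1 remains.
row 1, column 4 = 2: row 1 has {1,4,5,6}; col 4 has {3,4,5,6}; box has {1,4,5,6} → only 2 remains.
row 1, column 5 = 3: row 1 has {1,2,4,5,6}; col 5 has {1,2,5}; box has {1,2,4,5,6} → only 3 remains.
row 3, column 2 = 5: row 3 has {1,2,4,6}; col 2 has {1,3,4,6}; box has {1,2,4,6} → only 5 remains.
row 3, column 3 = 3: row 3 has {1,2,4,5,6}; col 3 has {1,2,6}; box has {1,2,4,5,6} → only 3 remains.

253416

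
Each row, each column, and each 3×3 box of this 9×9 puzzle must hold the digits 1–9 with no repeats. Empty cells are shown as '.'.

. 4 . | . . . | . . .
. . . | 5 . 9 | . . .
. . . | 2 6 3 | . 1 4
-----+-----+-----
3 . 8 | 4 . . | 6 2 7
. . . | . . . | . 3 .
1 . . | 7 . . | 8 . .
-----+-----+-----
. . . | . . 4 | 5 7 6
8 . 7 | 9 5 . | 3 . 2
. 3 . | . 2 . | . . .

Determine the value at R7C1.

9

R8C8 = 4 (sole candidate).
R2C5 = 4 (hidden single in row 2).
R3C2 = 8 (hidden single in row 3).
R6C5 = 3 (hidden single in row 6).
R6C3 = 4 (hidden single in row 6).
R5C7 = 4 (hidden single in row 5).
R7C4 = 3 (hidden single in row 7).
R7C5 = 8 (hidden single in row 7).
R9C1 = 4 (hidden single in row 9).
R9C6 = 7 (hidden single in row 9).
R9C3 = 5 (hidden single in row 9).
R3C3 = 9 (sole candidate).
R3C7 = 7 (sole candidate).
R2C7 = 2 (sole candidate).
R3C1 = 5 (sole candidate).
R1C7 = 9 (sole candidate).
R9C7 = 1 (sole candidate).
R9C4 = 6 (sole candidate).
R8C6 = 1 (sole candidate).
R1C6 = 8 (sole candidate).
R4C6 = 5 (sole candidate).
R8C2 = 6 (sole candidate).
R1C4 = 1 (sole candidate).
R1C5 = 7 (sole candidate).
R4C2 = 9 (sole candidate).
R4C5 = 1 (sole candidate).
R5C4 = 8 (sole candidate).
R5C5 = 9 (sole candidate).
R5C9 = 1 (hidden single in row 5).
R5C2 = 5 (hidden single in row 5).
R6C2 = 2 (sole candidate).
R6C6 = 6 (sole candidate).
R7C2 = 1 (sole candidate).
R7C3 = 2 (sole candidate).
R2C2 = 7 (sole candidate).
R5C3 = 6 (sole candidate).
R5C6 = 2 (sole candidate).
R7C1 = 9: row 7 has {1,2,3,4,5,6,7,8}; col 1 has {1,3,4,5,8}; box has {1,2,3,4,5,6,7,8} → only 9 remains.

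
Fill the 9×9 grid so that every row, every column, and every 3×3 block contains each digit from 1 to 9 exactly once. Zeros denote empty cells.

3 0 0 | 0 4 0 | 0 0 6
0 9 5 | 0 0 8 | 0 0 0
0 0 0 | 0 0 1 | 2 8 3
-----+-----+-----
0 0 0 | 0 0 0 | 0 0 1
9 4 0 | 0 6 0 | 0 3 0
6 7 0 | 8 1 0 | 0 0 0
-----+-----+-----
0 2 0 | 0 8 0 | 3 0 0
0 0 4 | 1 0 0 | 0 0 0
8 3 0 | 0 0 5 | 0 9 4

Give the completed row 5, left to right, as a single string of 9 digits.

row 2, column 9 = 7: row 2 has {5,8,9}; col 9 has {1,3,4,6}; box has {2,3,6,8} → only 7 remains.
row 3, column 2 = 6: row 3 has {1,2,3,8}; col 2 has {2,3,4,7,9}; box has {3,5,9} → only 6 remains.
row 3, column 3 = 7: row 3 has {1,2,3,6,8}; col 3 has {4,5}; box has {3,5,6,9} → only 7 remains.
row 7, column 9 = 5: row 7 has {2,3,8}; col 9 has {1,3,4,6,7}; box has {3,4,9} → only 5 remains.
row 8, column 2 = 5: row 8 has {1,4}; col 2 has {2,3,4,6,7,9}; box has {2,3,4,8} → only 5 remains.
row 3, column 1 = 4: row 3 has {1,2,3,6,7,8}; col 1 has {3,6,8,9}; box has {3,5,6,7,9} → only 4 remains.
row 4, column 2 = 8: row 4 has {1}; col 2 has {2,3,4,5,6,7,9}; box has {4,6,7,9} → only 8 remains.
row 8, column 1 = 7: row 8 has {1,4,5}; col 1 has {3,4,6,8,9}; box has {2,3,4,5,8} → only 7 remains.
row 1, column 2 = 1: row 1 has {3,4,6}; col 2 has {2,3,4,5,6,7,8,9}; box has {3,4,5,6,7,9} → only 1 remains.
row 1, column 8 = 5: row 1 has {1,3,4,6}; col 8 has {3,8,9}; box has {2,3,6,7,8} → only 5 remains.
row 2, column 1 = 2: row 2 has {5,7,8,9}; col 1 has {3,4,6,7,8,9}; box has {1,3,4,5,6,7,9} → only 2 remains.
row 2, column 5 = 3: row 2 has {2,5,7,8,9}; col 5 has {1,4,6,8}; box has {1,4,8} → only 3 remains.
row 4, column 1 = 5: row 4 has {1,8}; col 1 has {2,3,4,6,7,8,9}; box has {4,6,7,8,9} → only 5 remains.
row 7, column 1 = 1: row 7 has {2,3,5,8}; col 1 has {2,3,4,5,6,7,8,9}; box has {2,3,4,5,7,8} → only 1 remains.
row 9, column 3 = 6: row 9 has {3,4,5,8,9}; col 3 has {4,5,7}; box has {1,2,3,4,5,7,8} → only 6 remains.
row 1, column 3 = 8: row 1 has {1,3,4,5,6}; col 3 has {4,5,6,7}; box has {1,2,3,4,5,6,7,9} → only 8 remains.
row 1, column 7 = 9: row 1 has {1,3,4,5,6,8}; col 7 has {2,3}; box has {2,3,5,6,7,8} → only 9 remains.
row 2, column 4 = 6: row 2 has {2,3,5,7,8,9}; col 4 has {1,8}; box has {1,3,4,8} → only 6 remains.
row 7, column 3 = 9: row 7 has {1,2,3,5,8}; col 3 has {4,5,6,7,8}; box has {1,2,3,4,5,6,7,8} → only 9 remains.
row 5, column 3 = 1: in row 5, 1 can only go here (every other open cell in that row sees a 1).
row 6, column 7 = 5: in row 6, 5 can only go here (every other open cell in that row sees a 5).
row 5, column 4 = 5: in row 5, 5 can only go here (every other open cell in that row sees a 5).
row 3, column 4 = 9: row 3 has {1,2,3,4,6,7,8}; col 4 has {1,5,6,8}; box has {1,3,4,6,8} → only 9 remains.
row 3, column 5 = 5: row 3 has {1,2,3,4,6,7,8,9}; col 5 has {1,3,4,6,8}; box has {1,3,4,6,8,9} → only 5 remains.
row 8, column 6 = 3: in row 8, 3 can only go here (every other open cell in that row sees a 3).
row 6, column 3 = 3: in row 6, 3 can only go here (every other open cell in that row sees a 3).
row 4, column 3 = 2: row 4 has {1,5,8}; col 3 has {1,3,4,5,6,7,8,9}; box has {1,3,4,5,6,7,8,9} → only 2 remains.
row 4, column 4 = 3: in row 4, 3 can only go here (every other open cell in that row sees a 3).
row 8, column 5 = 9: in row 8, 9 can only go here (every other open cell in that row sees a 9).
row 4, column 5 = 7: row 4 has {1,2,3,5,8}; col 5 has {1,3,4,5,6,8,9}; box has {1,3,5,6,8} → only 7 remains.
row 5, column 6 = 2: row 5 has {1,3,4,5,6,9}; col 6 has {1,3,5,8}; box has {1,3,5,6,7,8} → only 2 remains.
row 5, column 9 = 8: row 5 has {1,2,3,4,5,6,9}; col 9 has {1,3,4,5,6,7}; box has {1,3,5} → only 8 remains.
row 8, column 9 = 2: row 8 has {1,3,4,5,7,9}; col 9 has {1,3,4,5,6,7,8}; box has {3,4,5,9} → only 2 remains.
row 9, column 5 = 2: row 9 has {3,4,5,6,8,9}; col 5 has {1,3,4,5,6,7,8,9}; box has {1,3,5,8,9} → only 2 remains.
row 1, column 6 = 7: row 1 has {1,3,4,5,6,8,9}; col 6 has {1,2,3,5,8}; box has {1,3,4,5,6,8,9} → only 7 remains.
row 5, column 7 = 7: row 5 has {1,2,3,4,5,6,8,9}; col 7 has {2,3,5,9}; box has {1,3,5,8} → only 7 remains.

941562738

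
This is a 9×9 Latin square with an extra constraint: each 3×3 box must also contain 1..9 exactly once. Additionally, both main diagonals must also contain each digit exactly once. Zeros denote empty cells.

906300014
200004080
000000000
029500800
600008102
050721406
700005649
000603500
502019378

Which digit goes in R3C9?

R4C6 = 6: row 4 has {2,5,8,9}; col 6 has {1,3,4,5,8,9}; box has {1,2,5,7,8}; anti-diagonal has {4,5,7,8} → only 6 remains.
R4C8 = 3: row 4 has {2,5,6,8,9}; col 8 has {1,4,7,8}; box has {1,2,4,6,8} → only 3 remains.
R4C9 = 7: row 4 has {2,3,5,6,8,9}; col 9 has {2,4,6,8,9}; box has {1,2,3,4,6,8} → only 7 remains.
R5C5 = 3: row 5 has {1,2,6,8}; col 5 has {1,2}; box has {1,2,5,6,7,8}; main diagonal has {1,5,6,8,9}; anti-diagonal has {4,5,6,7,8} → only 3 remains.
R6C8 = 9: row 6 has {1,2,4,5,6,7}; col 8 has {1,3,4,7,8}; box has {1,2,3,4,6,7,8} → only 9 remains.
R7C3 = 1: row 7 has {4,5,6,7,9}; col 3 has {2,6,9}; box has {2,5,7}; anti-diagonal has {3,4,5,6,7,8} → only 1 remains.
R7C5 = 8: row 7 has {1,4,5,6,7,9}; col 5 has {1,2,3}; box has {1,3,5,6,9} → only 8 remains.
R8C2 = 9: row 8 has {3,5,6}; col 2 has {2,5}; box has {1,2,5,7}; anti-diagonal has {1,3,4,5,6,7,8} → only 9 remains.
R8C8 = 2: row 8 has {3,5,6,9}; col 8 has {1,3,4,7,8,9}; box has {3,4,5,6,7,8,9}; main diagonal has {1,3,5,6,8,9} → only 2 remains.
R8C9 = 1: row 8 has {2,3,5,6,9}; col 9 has {2,4,6,7,8,9}; box has {2,3,4,5,6,7,8,9} → only 1 remains.
R9C4 = 4: row 9 has {1,2,3,5,7,8,9}; col 4 has {3,5,6,7}; box has {1,3,5,6,8,9} → only 4 remains.
R2C2 = 7: row 2 has {2,4,8}; col 2 has {2,5,9}; box has {2,6,9}; main diagonal has {1,2,3,5,6,8,9} → only 7 remains.
R2C7 = 9: row 2 has {2,4,7,8}; col 7 has {1,3,4,5,6,8}; box has {1,4,8} → only 9 remains.
R3C3 = 4: row 3 has {}; col 3 has {1,2,6,9}; box has {2,6,7,9}; main diagonal has {1,2,3,5,6,7,8,9} → only 4 remains.
R3C7 = 2: row 3 has {4}; col 7 has {1,3,4,5,6,8,9}; box has {1,4,8,9}; anti-diagonal has {1,3,4,5,6,7,8,9} → only 2 remains.
R4C5 = 4: row 4 has {2,3,5,6,7,8,9}; col 5 has {1,2,3,8}; box has {1,2,3,5,6,7,8} → only 4 remains.
R5C2 = 4: row 5 has {1,2,3,6,8}; col 2 has {2,5,7,9}; box has {2,5,6,9} → only 4 remains.
R5C3 = 7: row 5 has {1,2,3,4,6,8}; col 3 has {1,2,4,6,9}; box has {2,4,5,6,9} → only 7 remains.
R5C4 = 9: row 5 has {1,2,3,4,6,7,8}; col 4 has {3,4,5,6,7}; box has {1,2,3,4,5,6,7,8} → only 9 remains.
R5C8 = 5: row 5 has {1,2,3,4,6,7,8,9}; col 8 has {1,2,3,4,7,8,9}; box has {1,2,3,4,6,7,8,9} → only 5 remains.
R7C2 = 3: row 7 has {1,4,5,6,7,8,9}; col 2 has {2,4,5,7,9}; box has {1,2,5,7,9} → only 3 remains.
R7C4 = 2: row 7 has {1,3,4,5,6,7,8,9}; col 4 has {3,4,5,6,7,9}; box has {1,3,4,5,6,8,9} → only 2 remains.
R8C3 = 8: row 8 has {1,2,3,5,6,9}; col 3 has {1,2,4,6,7,9}; box has {1,2,3,5,7,9} → only 8 remains.
R8C5 = 7: row 8 has {1,2,3,5,6,8,9}; col 5 has {1,2,3,4,8}; box has {1,2,3,4,5,6,8,9} → only 7 remains.
R9C2 = 6: row 9 has {1,2,3,4,5,7,8,9}; col 2 has {2,3,4,5,7,9}; box has {1,2,3,5,7,8,9} → only 6 remains.
R1C2 = 8: row 1 has {1,3,4,6,9}; col 2 has {2,3,4,5,6,7,9}; box has {2,4,6,7,9} → only 8 remains.
R1C5 = 5: row 1 has {1,3,4,6,8,9}; col 5 has {1,2,3,4,7,8}; box has {3,4} → only 5 remains.
R1C7 = 7: row 1 has {1,3,4,5,6,8,9}; col 7 has {1,2,3,4,5,6,8,9}; box has {1,2,4,8,9} → only 7 remains.
R2C4 = 1: row 2 has {2,4,7,8,9}; col 4 has {2,3,4,5,6,7,9}; box has {3,4,5} → only 1 remains.
R2C5 = 6: row 2 has {1,2,4,7,8,9}; col 5 has {1,2,3,4,5,7,8}; box has {1,3,4,5} → only 6 remains.
R3C2 = 1: row 3 has {2,4}; col 2 has {2,3,4,5,6,7,8,9}; box has {2,4,6,7,8,9} → only 1 remains.
R3C4 = 8: row 3 has {1,2,4}; col 4 has {1,2,3,4,5,6,7,9}; box has {1,3,4,5,6} → only 8 remains.
R3C5 = 9: row 3 has {1,2,4,8}; col 5 has {1,2,3,4,5,6,7,8}; box has {1,3,4,5,6,8} → only 9 remains.
R3C6 = 7: row 3 has {1,2,4,8,9}; col 6 has {1,3,4,5,6,8,9}; box has {1,3,4,5,6,8,9} → only 7 remains.
R3C8 = 6: row 3 has {1,2,4,7,8,9}; col 8 has {1,2,3,4,5,7,8,9}; box has {1,2,4,7,8,9} → only 6 remains.
R4C1 = 1: row 4 has {2,3,4,5,6,7,8,9}; col 1 has {2,5,6,7,9}; box has {2,4,5,6,7,9} → only 1 remains.
R6C3 = 3: row 6 has {1,2,4,5,6,7,9}; col 3 has {1,2,4,6,7,8,9}; box has {1,2,4,5,6,7,9} → only 3 remains.
R8C1 = 4: row 8 has {1,2,3,5,6,7,8,9}; col 1 has {1,2,5,6,7,9}; box has {1,2,3,5,6,7,8,9} → only 4 remains.
R1C6 = 2: row 1 has {1,3,4,5,6,7,8,9}; col 6 has {1,3,4,5,6,7,8,9}; box has {1,3,4,5,6,7,8,9} → only 2 remains.
R2C3 = 5: row 2 has {1,2,4,6,7,8,9}; col 3 has {1,2,3,4,6,7,8,9}; box has {1,2,4,6,7,8,9} → only 5 remains.
R2C9 = 3: row 2 has {1,2,4,5,6,7,8,9}; col 9 has {1,2,4,6,7,8,9}; box has {1,2,4,6,7,8,9} → only 3 remains.
R3C1 = 3: row 3 has {1,2,4,6,7,8,9}; col 1 has {1,2,4,5,6,7,9}; box has {1,2,4,5,6,7,8,9} → only 3 remains.
R3C9 = 5: row 3 has {1,2,3,4,6,7,8,9}; col 9 has {1,2,3,4,6,7,8,9}; box has {1,2,3,4,6,7,8,9} → only 5 remains.

5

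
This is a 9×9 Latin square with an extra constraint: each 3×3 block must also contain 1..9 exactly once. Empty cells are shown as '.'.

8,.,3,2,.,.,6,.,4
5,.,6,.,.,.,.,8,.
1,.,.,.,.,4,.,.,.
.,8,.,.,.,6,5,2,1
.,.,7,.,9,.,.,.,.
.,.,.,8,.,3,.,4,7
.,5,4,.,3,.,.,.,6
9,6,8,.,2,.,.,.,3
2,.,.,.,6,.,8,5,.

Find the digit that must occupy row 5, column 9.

row 4, column 3 = 9 (sole candidate).
row 5, column 7 = 3 (sole candidate).
row 5, column 8 = 6 (sole candidate).
row 5, column 9 = 8: row 5 has {3,6,7,9}; col 9 has {1,3,4,6,7}; box has {1,2,3,4,5,6,7} → only 8 remains.

8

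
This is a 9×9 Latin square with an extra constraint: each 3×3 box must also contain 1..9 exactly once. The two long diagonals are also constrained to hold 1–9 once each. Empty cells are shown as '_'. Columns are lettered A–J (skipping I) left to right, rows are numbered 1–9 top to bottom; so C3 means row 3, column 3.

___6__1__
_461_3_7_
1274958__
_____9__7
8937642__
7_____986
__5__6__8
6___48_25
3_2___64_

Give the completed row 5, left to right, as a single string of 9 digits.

G2 = 5: row 2 has {1,3,4,6,7}; col 7 has {1,2,6,8,9}; box has {1,7,8} → only 5 remains.
J3 = 3: row 3 has {1,2,4,5,7,8,9}; col 9 has {5,6,7,8}; box has {1,5,7,8} → only 3 remains.
J5 = 1: row 5 has {2,3,4,6,7,8,9}; col 9 has {3,5,6,7,8}; box has {2,6,7,8,9} → only 1 remains.
D6 = 2: row 6 has {6,7,8,9}; col 4 has {1,4,6,7}; box has {4,6,7,9}; anti-diagonal has {3,5,6,7,8,9} → only 2 remains.
F6 = 1: row 6 has {2,6,7,8,9}; col 6 has {3,4,5,6,8,9}; box has {2,4,6,7,9}; main diagonal has {2,4,6,7} → only 1 remains.
G7 = 3: row 7 has {5,6,8}; col 7 has {1,2,5,6,8,9}; box has {2,4,5,6,8}; main diagonal has {1,2,4,6,7} → only 3 remains.
B8 = 1: row 8 has {2,4,5,6,8}; col 2 has {2,4,9}; box has {2,3,5,6}; anti-diagonal has {2,3,5,6,7,8,9} → only 1 remains.
C8 = 9: row 8 has {1,2,4,5,6,8}; col 3 has {2,3,5,6,7}; box has {1,2,3,5,6} → only 9 remains.
D8 = 3: row 8 has {1,2,4,5,6,8,9}; col 4 has {1,2,4,6,7}; box has {4,6,8} → only 3 remains.
G8 = 7: row 8 has {1,2,3,4,5,6,8,9}; col 7 has {1,2,3,5,6,8,9}; box has {2,3,4,5,6,8} → only 7 remains.
F9 = 7: row 9 has {2,3,4,6}; col 6 has {1,3,4,5,6,8,9}; box has {3,4,6,8} → only 7 remains.
J9 = 9: row 9 has {2,3,4,6,7}; col 9 has {1,3,5,6,7,8}; box has {2,3,4,5,6,7,8}; main diagonal has {1,2,3,4,6,7} → only 9 remains.
A1 = 5: row 1 has {1,6}; col 1 has {1,3,6,7,8}; box has {1,2,4,6,7}; main diagonal has {1,2,3,4,6,7,9} → only 5 remains.
C1 = 8: row 1 has {1,5,6}; col 3 has {2,3,5,6,7,9}; box has {1,2,4,5,6,7} → only 8 remains.
F1 = 2: row 1 has {1,5,6,8}; col 6 has {1,3,4,5,6,7,8,9}; box has {1,3,4,5,6,9} → only 2 remains.
H1 = 9: row 1 has {1,2,5,6,8}; col 8 has {2,4,7,8}; box has {1,3,5,7,8} → only 9 remains.
J1 = 4: row 1 has {1,2,5,6,8,9}; col 9 has {1,3,5,6,7,8,9}; box has {1,3,5,7,8,9}; anti-diagonal has {1,2,3,5,6,7,8,9} → only 4 remains.
A2 = 9: row 2 has {1,3,4,5,6,7}; col 1 has {1,3,5,6,7,8}; box has {1,2,4,5,6,7,8} → only 9 remains.
E2 = 8: row 2 has {1,3,4,5,6,7,9}; col 5 has {4,6,9}; box has {1,2,3,4,5,6,9} → only 8 remains.
J2 = 2: row 2 has {1,3,4,5,6,7,8,9}; col 9 has {1,3,4,5,6,7,8,9}; box has {1,3,4,5,7,8,9} → only 2 remains.
H3 = 6: row 3 has {1,2,3,4,5,7,8,9}; col 8 has {2,4,7,8,9}; box has {1,2,3,4,5,7,8,9} → only 6 remains.
D4 = 8: row 4 has {7,9}; col 4 has {1,2,3,4,6,7}; box has {1,2,4,6,7,9}; main diagonal has {1,2,3,4,5,6,7,9} → only 8 remains.
G4 = 4: row 4 has {7,8,9}; col 7 has {1,2,3,5,6,7,8,9}; box has {1,2,6,7,8,9} → only 4 remains.
H5 = 5: row 5 has {1,2,3,4,6,7,8,9}; col 8 has {2,4,6,7,8,9}; box has {1,2,4,6,7,8,9} → only 5 remains.

893764251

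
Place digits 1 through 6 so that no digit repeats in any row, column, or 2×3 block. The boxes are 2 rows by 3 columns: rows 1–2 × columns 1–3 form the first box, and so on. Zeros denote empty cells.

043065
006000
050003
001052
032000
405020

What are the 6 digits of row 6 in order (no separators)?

R3C3 = 4: row 3 has {3,5}; col 3 has {1,2,3,5,6}; box has {1,5} → only 4 remains.
R3C5 = 1: row 3 has {3,4,5}; col 5 has {2,5,6}; box has {2,3,5} → only 1 remains.
R4C2 = 6: row 4 has {1,2,5}; col 2 has {3,4,5}; box has {1,4,5} → only 6 remains.
R4C4 = 4: row 4 has {1,2,5,6}; col 4 has {}; box has {1,2,3,5} → only 4 remains.
R5C5 = 4: row 5 has {2,3}; col 5 has {1,2,5,6}; box has {2} → only 4 remains.
R6C2 = 1: row 6 has {2,4,5}; col 2 has {3,4,5,6}; box has {2,3,4,5} → only 1 remains.
R6C6 = 6: row 6 has {1,2,4,5}; col 6 has {2,3,5}; box has {2,4} → only 6 remains.
R2C2 = 2: row 2 has {6}; col 2 has {1,3,4,5,6}; box has {3,4,6} → only 2 remains.
R2C5 = 3: row 2 has {2,6}; col 5 has {1,2,4,5,6}; box has {5,6} → only 3 remains.
R3C1 = 2: row 3 has {1,3,4,5}; col 1 has {4}; box has {1,4,5,6} → only 2 remains.
R3C4 = 6: row 3 has {1,2,3,4,5}; col 4 has {4}; box has {1,2,3,4,5} → only 6 remains.
R4C1 = 3: row 4 has {1,2,4,5,6}; col 1 has {2,4}; box has {1,2,4,5,6} → only 3 remains.
R5C1 = 6: row 5 has {2,3,4}; col 1 has {2,3,4}; box has {1,2,3,4,5} → only 6 remains.
R5C6 = 1: row 5 has {2,3,4,6}; col 6 has {2,3,5,6}; box has {2,4,6} → only 1 remains.
R6C4 = 3: row 6 has {1,2,4,5,6}; col 4 has {4,6}; box has {1,2,4,6} → only 3 remains.

415326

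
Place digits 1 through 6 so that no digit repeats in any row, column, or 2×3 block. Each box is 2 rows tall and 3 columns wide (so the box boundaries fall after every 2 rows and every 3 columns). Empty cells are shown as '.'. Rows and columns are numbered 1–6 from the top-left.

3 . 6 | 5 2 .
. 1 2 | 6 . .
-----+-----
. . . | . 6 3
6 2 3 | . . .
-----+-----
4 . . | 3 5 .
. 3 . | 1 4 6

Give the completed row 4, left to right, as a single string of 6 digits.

623415

R1C2 = 4: row 1 has {2,3,5,6}; col 2 has {1,2,3}; box has {1,2,3,6} → only 4 remains.
R1C6 = 1: row 1 has {2,3,4,5,6}; col 6 has {3,6}; box has {2,5,6} → only 1 remains.
R2C1 = 5: row 2 has {1,2,6}; col 1 has {3,4,6}; box has {1,2,3,4,6} → only 5 remains.
R2C5 = 3: row 2 has {1,2,5,6}; col 5 has {2,4,5,6}; box has {1,2,5,6} → only 3 remains.
R2C6 = 4: row 2 has {1,2,3,5,6}; col 6 has {1,3,6}; box has {1,2,3,5,6} → only 4 remains.
R3C1 = 1: row 3 has {3,6}; col 1 has {3,4,5,6}; box has {2,3,6} → only 1 remains.
R3C2 = 5: row 3 has {1,3,6}; col 2 has {1,2,3,4}; box has {1,2,3,6} → only 5 remains.
R3C3 = 4: row 3 has {1,3,5,6}; col 3 has {2,3,6}; box has {1,2,3,5,6} → only 4 remains.
R3C4 = 2: row 3 has {1,3,4,5,6}; col 4 has {1,3,5,6}; box has {3,6} → only 2 remains.
R4C4 = 4: row 4 has {2,3,6}; col 4 has {1,2,3,5,6}; box has {2,3,6} → only 4 remains.
R4C5 = 1: row 4 has {2,3,4,6}; col 5 has {2,3,4,5,6}; box has {2,3,4,6} → only 1 remains.
R4C6 = 5: row 4 has {1,2,3,4,6}; col 6 has {1,3,4,6}; box has {1,2,3,4,6} → only 5 remains.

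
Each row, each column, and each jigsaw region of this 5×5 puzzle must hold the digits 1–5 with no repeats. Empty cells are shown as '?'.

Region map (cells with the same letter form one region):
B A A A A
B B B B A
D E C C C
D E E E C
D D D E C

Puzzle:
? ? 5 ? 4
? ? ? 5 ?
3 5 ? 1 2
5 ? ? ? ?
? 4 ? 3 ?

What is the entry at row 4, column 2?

row 1, column 4 = 2 (sole candidate).
row 3, column 3 = 4 (sole candidate).
row 4, column 4 = 4 (sole candidate).
row 4, column 5 = 3 (sole candidate).
row 5, column 5 = 5 (sole candidate).
row 1, column 1 = 1 (sole candidate).
row 1, column 2 = 3 (sole candidate).
row 2, column 2 = 2 (sole candidate).
row 2, column 3 = 3 (sole candidate).
row 2, column 5 = 1 (sole candidate).
row 4, column 2 = 1: row 4 has {3,4,5}; col 2 has {2,3,4,5}; region has {3,4,5} → only 1 remains.

1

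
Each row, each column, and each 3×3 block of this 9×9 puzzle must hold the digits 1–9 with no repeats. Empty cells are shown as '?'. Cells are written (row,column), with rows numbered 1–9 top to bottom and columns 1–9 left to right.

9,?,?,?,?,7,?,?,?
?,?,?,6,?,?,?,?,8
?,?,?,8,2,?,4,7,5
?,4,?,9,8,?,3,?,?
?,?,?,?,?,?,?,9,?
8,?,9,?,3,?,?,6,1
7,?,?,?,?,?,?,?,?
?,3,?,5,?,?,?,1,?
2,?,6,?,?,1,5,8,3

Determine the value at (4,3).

(8,1) = 4: row 8 has {1,3,5}; col 1 has {2,7,8,9}; box has {2,3,6,7} → only 4 remains.
(8,3) = 8: row 8 has {1,3,4,5}; col 3 has {6,9}; box has {2,3,4,6,7} → only 8 remains.
(9,2) = 9: row 9 has {1,2,3,5,6,8}; col 2 has {3,4}; box has {2,3,4,6,7,8} → only 9 remains.
(1,2) = 8: in row 1, 8 can only go here (every other open cell in that row sees an 8).
(3,6) = 9: in row 3, 9 can only go here (every other open cell in that row sees a 9).
(2,7) = 9: in row 2, 9 can only go here (every other open cell in that row sees a 9).
(5,7) = 8: in row 5, 8 can only go here (every other open cell in that row sees an 8).
(7,6) = 8: in row 7, 8 can only go here (every other open cell in that row sees an 8).
(7,4) = 3: in row 7, 3 can only go here (every other open cell in that row sees a 3).
(2,6) = 3: in column 6, 3 can only go here (every other open cell in that column sees a 3).
(2,8) = 2: row 2 has {3,6,8,9}; col 8 has {1,6,7,8,9}; box has {4,5,7,8,9} → only 2 remains.
(4,8) = 5: row 4 has {3,4,8,9}; col 8 has {1,2,6,7,8,9}; box has {1,3,6,8,9} → only 5 remains.
(7,8) = 4: row 7 has {3,7,8}; col 8 has {1,2,5,6,7,8,9}; box has {1,3,5,8} → only 4 remains.
(1,8) = 3: row 1 has {7,8,9}; col 8 has {1,2,4,5,6,7,8,9}; box has {2,4,5,7,8,9} → only 3 remains.
(1,9) = 6: row 1 has {3,7,8,9}; col 9 has {1,3,5,8}; box has {2,3,4,5,7,8,9} → only 6 remains.
(1,7) = 1: row 1 has {3,6,7,8,9}; col 7 has {3,4,5,8,9}; box has {2,3,4,5,6,7,8,9} → only 1 remains.
(1,4) = 4: row 1 has {1,3,6,7,8,9}; col 4 has {3,5,6,8,9}; box has {2,3,6,7,8,9} → only 4 remains.
(1,5) = 5: row 1 has {1,3,4,6,7,8,9}; col 5 has {2,3,8}; box has {2,3,4,6,7,8,9} → only 5 remains.
(2,5) = 1: row 2 has {2,3,6,8,9}; col 5 has {2,3,5,8}; box has {2,3,4,5,6,7,8,9} → only 1 remains.
(9,4) = 7: row 9 has {1,2,3,5,6,8,9}; col 4 has {3,4,5,6,8,9}; box has {1,3,5,8} → only 7 remains.
(9,5) = 4: row 9 has {1,2,3,5,6,7,8,9}; col 5 has {1,2,3,5,8}; box has {1,3,5,7,8} → only 4 remains.
(1,3) = 2: row 1 has {1,3,4,5,6,7,8,9}; col 3 has {6,8,9}; box has {8,9} → only 2 remains.
(2,1) = 5: row 2 has {1,2,3,6,8,9}; col 1 has {2,4,7,8,9}; box has {2,8,9} → only 5 remains.
(2,2) = 7: row 2 has {1,2,3,5,6,8,9}; col 2 has {3,4,8,9}; box has {2,5,8,9} → only 7 remains.
(2,3) = 4: row 2 has {1,2,3,5,6,7,8,9}; col 3 has {2,6,8,9}; box has {2,5,7,8,9} → only 4 remains.
(6,4) = 2: row 6 has {1,3,6,8,9}; col 4 has {3,4,5,6,7,8,9}; box has {3,8,9} → only 2 remains.
(6,7) = 7: row 6 has {1,2,3,6,8,9}; col 7 has {1,3,4,5,8,9}; box has {1,3,5,6,8,9} → only 7 remains.
(4,6) = 6: row 4 has {3,4,5,8,9}; col 6 has {1,3,7,8,9}; box has {2,3,8,9} → only 6 remains.
(4,9) = 2: row 4 has {3,4,5,6,8,9}; col 9 has {1,3,5,6,8}; box has {1,3,5,6,7,8,9} → only 2 remains.
(5,4) = 1: row 5 has {8,9}; col 4 has {2,3,4,5,6,7,8,9}; box has {2,3,6,8,9} → only 1 remains.
(5,5) = 7: row 5 has {1,8,9}; col 5 has {1,2,3,4,5,8}; box has {1,2,3,6,8,9} → only 7 remains.
(5,9) = 4: row 5 has {1,7,8,9}; col 9 has {1,2,3,5,6,8}; box has {1,2,3,5,6,7,8,9} → only 4 remains.
(6,2) = 5: row 6 has {1,2,3,6,7,8,9}; col 2 has {3,4,7,8,9}; box has {4,8,9} → only 5 remains.
(6,6) = 4: row 6 has {1,2,3,5,6,7,8,9}; col 6 has {1,3,6,7,8,9}; box has {1,2,3,6,7,8,9} → only 4 remains.
(7,2) = 1: row 7 has {3,4,7,8}; col 2 has {3,4,5,7,8,9}; box has {2,3,4,6,7,8,9} → only 1 remains.
(7,3) = 5: row 7 has {1,3,4,7,8}; col 3 has {2,4,6,8,9}; box has {1,2,3,4,6,7,8,9} → only 5 remains.
(7,9) = 9: row 7 has {1,3,4,5,7,8}; col 9 has {1,2,3,4,5,6,8}; box has {1,3,4,5,8} → only 9 remains.
(8,6) = 2: row 8 has {1,3,4,5,8}; col 6 has {1,3,4,6,7,8,9}; box has {1,3,4,5,7,8} → only 2 remains.
(8,7) = 6: row 8 has {1,2,3,4,5,8}; col 7 has {1,3,4,5,7,8,9}; box has {1,3,4,5,8,9} → only 6 remains.
(8,9) = 7: row 8 has {1,2,3,4,5,6,8}; col 9 has {1,2,3,4,5,6,8,9}; box has {1,3,4,5,6,8,9} → only 7 remains.
(3,2) = 6: row 3 has {2,4,5,7,8,9}; col 2 has {1,3,4,5,7,8,9}; box has {2,4,5,7,8,9} → only 6 remains.
(4,1) = 1: row 4 has {2,3,4,5,6,8,9}; col 1 has {2,4,5,7,8,9}; box has {4,5,8,9} → only 1 remains.
(4,3) = 7: row 4 has {1,2,3,4,5,6,8,9}; col 3 has {2,4,5,6,8,9}; box has {1,4,5,8,9} → only 7 remains.

7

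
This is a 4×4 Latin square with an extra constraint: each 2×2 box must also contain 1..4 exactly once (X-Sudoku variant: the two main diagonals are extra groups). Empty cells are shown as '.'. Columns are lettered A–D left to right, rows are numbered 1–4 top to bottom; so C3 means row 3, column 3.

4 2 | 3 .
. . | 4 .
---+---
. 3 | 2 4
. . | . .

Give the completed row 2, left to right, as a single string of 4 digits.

D1 = 1 (sole candidate).
B2 = 1: row 2 has {4}; col 2 has {2,3}; box has {2,4}; main diagonal has {2,4} → only 1 remains.
D2 = 2: row 2 has {1,4}; col 4 has {1,4}; box has {1,3,4} → only 2 remains.
A3 = 1 (sole candidate).
A4 = 2 (sole candidate).
B4 = 4 (sole candidate).
C4 = 1 (sole candidate).
D4 = 3 (sole candidate).
A2 = 3: row 2 has {1,2,4}; col 1 has {1,2,4}; box has {1,2,4} → only 3 remains.

3142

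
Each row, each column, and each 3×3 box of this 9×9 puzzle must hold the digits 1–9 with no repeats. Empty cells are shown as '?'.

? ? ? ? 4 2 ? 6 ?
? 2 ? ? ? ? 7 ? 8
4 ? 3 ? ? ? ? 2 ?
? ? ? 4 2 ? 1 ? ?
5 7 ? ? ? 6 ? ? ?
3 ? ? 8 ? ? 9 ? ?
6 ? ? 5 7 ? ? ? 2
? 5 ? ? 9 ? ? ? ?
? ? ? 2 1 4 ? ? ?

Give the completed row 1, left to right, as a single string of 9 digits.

785142369

r3c7 = 5 (sole candidate).
r5c5 = 3 (sole candidate).
r5c9 = 4 (sole candidate).
r6c5 = 5 (sole candidate).
r6c8 = 7 (sole candidate).
r6c9 = 6 (sole candidate).
r1c7 = 3: row 1 has {2,4,6}; col 7 has {1,5,7,9}; box has {2,5,6,7,8} → only 3 remains.
r2c5 = 6 (sole candidate).
r3c5 = 8 (sole candidate).
r5c8 = 8 (sole candidate).
r6c6 = 1 (sole candidate).
r5c4 = 9 (sole candidate).
r5c7 = 2 (sole candidate).
r6c2 = 4 (sole candidate).
r6c3 = 2 (sole candidate).
r4c6 = 7 (sole candidate).
r5c3 = 1 (sole candidate).
r3c6 = 9 (sole candidate).
r3c9 = 1 (sole candidate).
r1c9 = 9: row 1 has {2,3,4,6}; col 9 has {1,2,4,6,8}; box has {1,2,3,5,6,7,8} → only 9 remains.
r2c8 = 4 (sole candidate).
r3c2 = 6 (sole candidate).
r3c4 = 7 (sole candidate).
r1c4 = 1: row 1 has {2,3,4,6,9}; col 4 has {2,4,5,7,8,9}; box has {2,4,6,7,8,9} → only 1 remains.
r2c4 = 3 (sole candidate).
r2c6 = 5 (sole candidate).
r8c4 = 6 (sole candidate).
r1c2 = 8: row 1 has {1,2,3,4,6,9}; col 2 has {2,4,5,6,7}; box has {2,3,4,6} → only 8 remains.
r2c3 = 9 (sole candidate).
r4c2 = 9 (sole candidate).
r9c2 = 3 (sole candidate).
r1c1 = 7: row 1 has {1,2,3,4,6,8,9}; col 1 has {3,4,5,6}; box has {2,3,4,6,8,9} → only 7 remains.
r1c3 = 5: row 1 has {1,2,3,4,6,7,8,9}; col 3 has {1,2,3,9}; box has {2,3,4,6,7,8,9} → only 5 remains.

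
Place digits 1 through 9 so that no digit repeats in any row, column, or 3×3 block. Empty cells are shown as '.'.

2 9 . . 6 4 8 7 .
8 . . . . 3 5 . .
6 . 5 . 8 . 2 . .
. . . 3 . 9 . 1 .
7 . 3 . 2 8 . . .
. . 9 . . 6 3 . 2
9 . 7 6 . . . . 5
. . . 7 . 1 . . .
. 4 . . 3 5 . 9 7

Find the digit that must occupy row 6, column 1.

5

row 1, column 3 = 1: row 1 has {2,4,6,7,8,9}; col 3 has {3,5,7,9}; box has {2,5,6,8,9} → only 1 remains.
row 1, column 4 = 5: row 1 has {1,2,4,6,7,8,9}; col 4 has {3,6,7}; box has {3,4,6,8} → only 5 remains.
row 1, column 9 = 3: row 1 has {1,2,4,5,6,7,8,9}; col 9 has {2,5,7}; box has {2,5,7,8} → only 3 remains.
row 2, column 2 = 7: row 2 has {3,5,8}; col 2 has {4,9}; box has {1,2,5,6,8,9} → only 7 remains.
row 2, column 3 = 4: row 2 has {3,5,7,8}; col 3 has {1,3,5,7,9}; box has {1,2,5,6,7,8,9} → only 4 remains.
row 2, column 8 = 6: row 2 has {3,4,5,7,8}; col 8 has {1,7,9}; box has {2,3,5,7,8} → only 6 remains.
row 3, column 2 = 3: row 3 has {2,5,6,8}; col 2 has {4,7,9}; box has {1,2,4,5,6,7,8,9} → only 3 remains.
row 3, column 6 = 7: row 3 has {2,3,5,6,8}; col 6 has {1,3,4,5,6,8,9}; box has {3,4,5,6,8} → only 7 remains.
row 3, column 8 = 4: row 3 has {2,3,5,6,7,8}; col 8 has {1,6,7,9}; box has {2,3,5,6,7,8} → only 4 remains.
row 5, column 8 = 5: row 5 has {2,3,7,8}; col 8 has {1,4,6,7,9}; box has {1,2,3} → only 5 remains.
row 6, column 8 = 8: row 6 has {2,3,6,9}; col 8 has {1,4,5,6,7,9}; box has {1,2,3,5} → only 8 remains.
row 7, column 5 = 4: row 7 has {5,6,7,9}; col 5 has {2,3,6,8}; box has {1,3,5,6,7} → only 4 remains.
row 7, column 6 = 2: row 7 has {4,5,6,7,9}; col 6 has {1,3,4,5,6,7,8,9}; box has {1,3,4,5,6,7} → only 2 remains.
row 7, column 7 = 1: row 7 has {2,4,5,6,7,9}; col 7 has {2,3,5,8}; box has {5,7,9} → only 1 remains.
row 7, column 8 = 3: row 7 has {1,2,4,5,6,7,9}; col 8 has {1,4,5,6,7,8,9}; box has {1,5,7,9} → only 3 remains.
row 8, column 5 = 9: row 8 has {1,7}; col 5 has {2,3,4,6,8}; box has {1,2,3,4,5,6,7} → only 9 remains.
row 8, column 8 = 2: row 8 has {1,7,9}; col 8 has {1,3,4,5,6,7,8,9}; box has {1,3,5,7,9} → only 2 remains.
row 9, column 1 = 1: row 9 has {3,4,5,7,9}; col 1 has {2,6,7,8,9}; box has {4,7,9} → only 1 remains.
row 9, column 4 = 8: row 9 has {1,3,4,5,7,9}; col 4 has {3,5,6,7}; box has {1,2,3,4,5,6,7,9} → only 8 remains.
row 9, column 7 = 6: row 9 has {1,3,4,5,7,8,9}; col 7 has {1,2,3,5,8}; box has {1,2,3,5,7,9} → only 6 remains.
row 2, column 5 = 1: row 2 has {3,4,5,6,7,8}; col 5 has {2,3,4,6,8,9}; box has {3,4,5,6,7,8} → only 1 remains.
row 2, column 9 = 9: row 2 has {1,3,4,5,6,7,8}; col 9 has {2,3,5,7}; box has {2,3,4,5,6,7,8} → only 9 remains.
row 3, column 4 = 9: row 3 has {2,3,4,5,6,7,8}; col 4 has {3,5,6,7,8}; box has {1,3,4,5,6,7,8} → only 9 remains.
row 3, column 9 = 1: row 3 has {2,3,4,5,6,7,8,9}; col 9 has {2,3,5,7,9}; box has {2,3,4,5,6,7,8,9} → only 1 remains.
row 7, column 2 = 8: row 7 has {1,2,3,4,5,6,7,9}; col 2 has {3,4,7,9}; box has {1,4,7,9} → only 8 remains.
row 8, column 3 = 6: row 8 has {1,2,7,9}; col 3 has {1,3,4,5,7,9}; box has {1,4,7,8,9} → only 6 remains.
row 8, column 7 = 4: row 8 has {1,2,6,7,9}; col 7 has {1,2,3,5,6,8}; box has {1,2,3,5,6,7,9} → only 4 remains.
row 8, column 9 = 8: row 8 has {1,2,4,6,7,9}; col 9 has {1,2,3,5,7,9}; box has {1,2,3,4,5,6,7,9} → only 8 remains.
row 9, column 3 = 2: row 9 has {1,3,4,5,6,7,8,9}; col 3 has {1,3,4,5,6,7,9}; box has {1,4,6,7,8,9} → only 2 remains.
row 2, column 4 = 2: row 2 has {1,3,4,5,6,7,8,9}; col 4 has {3,5,6,7,8,9}; box has {1,3,4,5,6,7,8,9} → only 2 remains.
row 4, column 3 = 8: row 4 has {1,3,9}; col 3 has {1,2,3,4,5,6,7,9}; box has {3,7,9} → only 8 remains.
row 4, column 7 = 7: row 4 has {1,3,8,9}; col 7 has {1,2,3,4,5,6,8}; box has {1,2,3,5,8} → only 7 remains.
row 5, column 7 = 9: row 5 has {2,3,5,7,8}; col 7 has {1,2,3,4,5,6,7,8}; box has {1,2,3,5,7,8} → only 9 remains.
row 8, column 2 = 5: row 8 has {1,2,4,6,7,8,9}; col 2 has {3,4,7,8,9}; box has {1,2,4,6,7,8,9} → only 5 remains.
row 4, column 5 = 5: row 4 has {1,3,7,8,9}; col 5 has {1,2,3,4,6,8,9}; box has {2,3,6,8,9} → only 5 remains.
row 6, column 2 = 1: row 6 has {2,3,6,8,9}; col 2 has {3,4,5,7,8,9}; box has {3,7,8,9} → only 1 remains.
row 6, column 4 = 4: row 6 has {1,2,3,6,8,9}; col 4 has {2,3,5,6,7,8,9}; box has {2,3,5,6,8,9} → only 4 remains.
row 6, column 5 = 7: row 6 has {1,2,3,4,6,8,9}; col 5 has {1,2,3,4,5,6,8,9}; box has {2,3,4,5,6,8,9} → only 7 remains.
row 8, column 1 = 3: row 8 has {1,2,4,5,6,7,8,9}; col 1 has {1,2,6,7,8,9}; box has {1,2,4,5,6,7,8,9} → only 3 remains.
row 4, column 1 = 4: row 4 has {1,3,5,7,8,9}; col 1 has {1,2,3,6,7,8,9}; box has {1,3,7,8,9} → only 4 remains.
row 4, column 9 = 6: row 4 has {1,3,4,5,7,8,9}; col 9 has {1,2,3,5,7,8,9}; box has {1,2,3,5,7,8,9} → only 6 remains.
row 5, column 2 = 6: row 5 has {2,3,5,7,8,9}; col 2 has {1,3,4,5,7,8,9}; box has {1,3,4,7,8,9} → only 6 remains.
row 5, column 4 = 1: row 5 has {2,3,5,6,7,8,9}; col 4 has {2,3,4,5,6,7,8,9}; box has {2,3,4,5,6,7,8,9} → only 1 remains.
row 5, column 9 = 4: row 5 has {1,2,3,5,6,7,8,9}; col 9 has {1,2,3,5,6,7,8,9}; box has {1,2,3,5,6,7,8,9} → only 4 remains.
row 6, column 1 = 5: row 6 has {1,2,3,4,6,7,8,9}; col 1 has {1,2,3,4,6,7,8,9}; box has {1,3,4,6,7,8,9} → only 5 remains.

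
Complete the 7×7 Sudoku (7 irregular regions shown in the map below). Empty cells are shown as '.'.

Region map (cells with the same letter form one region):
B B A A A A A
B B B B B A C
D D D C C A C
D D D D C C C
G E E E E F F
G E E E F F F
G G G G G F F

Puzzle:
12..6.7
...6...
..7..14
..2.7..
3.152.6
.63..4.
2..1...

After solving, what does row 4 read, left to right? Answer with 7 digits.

4123765

R5C6 = 7: row 5 has {1,2,3,5,6}; col 6 has {1,4}; region has {4,6} → only 7 remains.
R6C4 = 7: row 6 has {3,4,6}; col 4 has {1,5,6}; region has {1,2,3,5,6} → only 7 remains.
R5C2 = 4: row 5 has {1,2,3,5,6,7}; col 2 has {2,6}; region has {1,2,3,5,6,7} → only 4 remains.
R6C1 = 5: row 6 has {3,4,6,7}; col 1 has {1,2,3}; region has {1,2,3} → only 5 remains.
R6C5 = 1: row 6 has {3,4,5,6,7}; col 5 has {2,6,7}; region has {4,6,7} → only 1 remains.
R6C7 = 2: row 6 has {1,3,4,5,6,7}; col 7 has {4,6,7}; region has {1,4,6,7} → only 2 remains.
R7C2 = 7: row 7 has {1,2}; col 2 has {2,4,6}; region has {1,2,3,5} → only 7 remains.
R7C5 = 4: row 7 has {1,2,7}; col 5 has {1,2,6,7}; region has {1,2,3,5,7} → only 4 remains.
R3C1 = 6: row 3 has {1,4,7}; col 1 has {1,2,3,5}; region has {2,7} → only 6 remains.
R4C1 = 4: row 4 has {2,7}; col 1 has {1,2,3,5,6}; region has {2,6,7} → only 4 remains.
R4C4 = 3: row 4 has {2,4,7}; col 4 has {1,5,6,7}; region has {2,4,6,7} → only 3 remains.
R7C3 = 6: row 7 has {1,2,4,7}; col 3 has {1,2,3,7}; region has {1,2,3,4,5,7} → only 6 remains.
R1C4 = 4: row 1 has {1,2,6,7}; col 4 has {1,3,5,6,7}; region has {1,6,7} → only 4 remains.
R2C1 = 7: row 2 has {6}; col 1 has {1,2,3,4,5,6}; region has {1,2,6} → only 7 remains.
R3C2 = 5: row 3 has {1,4,6,7}; col 2 has {2,4,6,7}; region has {2,3,4,6,7} → only 5 remains.
R3C4 = 2: row 3 has {1,4,5,6,7}; col 4 has {1,3,4,5,6,7}; region has {4,7} → only 2 remains.
R3C5 = 3: row 3 has {1,2,4,5,6,7}; col 5 has {1,2,4,6,7}; region has {2,4,7} → only 3 remains.
R4C2 = 1: row 4 has {2,3,4,7}; col 2 has {2,4,5,6,7}; region has {2,3,4,5,6,7} → only 1 remains.
R4C7 = 5: row 4 has {1,2,3,4,7}; col 7 has {2,4,6,7}; region has {2,3,4,7} → only 5 remains.
R7C7 = 3: row 7 has {1,2,4,6,7}; col 7 has {2,4,5,6,7}; region has {1,2,4,6,7} → only 3 remains.
R1C3 = 5: row 1 has {1,2,4,6,7}; col 3 has {1,2,3,6,7}; region has {1,4,6,7} → only 5 remains.
R1C6 = 3: row 1 has {1,2,4,5,6,7}; col 6 has {1,4,7}; region has {1,4,5,6,7} → only 3 remains.
R2C2 = 3: row 2 has {6,7}; col 2 has {1,2,4,5,6,7}; region has {1,2,6,7} → only 3 remains.
R2C3 = 4: row 2 has {3,6,7}; col 3 has {1,2,3,5,6,7}; region has {1,2,3,6,7} → only 4 remains.
R2C5 = 5: row 2 has {3,4,6,7}; col 5 has {1,2,3,4,6,7}; region has {1,2,3,4,6,7} → only 5 remains.
R2C6 = 2: row 2 has {3,4,5,6,7}; col 6 has {1,3,4,7}; region has {1,3,4,5,6,7} → only 2 remains.
R2C7 = 1: row 2 has {2,3,4,5,6,7}; col 7 has {2,3,4,5,6,7}; region has {2,3,4,5,7} → only 1 remains.
R4C6 = 6: row 4 has {1,2,3,4,5,7}; col 6 has {1,2,3,4,7}; region has {1,2,3,4,5,7} → only 6 remains.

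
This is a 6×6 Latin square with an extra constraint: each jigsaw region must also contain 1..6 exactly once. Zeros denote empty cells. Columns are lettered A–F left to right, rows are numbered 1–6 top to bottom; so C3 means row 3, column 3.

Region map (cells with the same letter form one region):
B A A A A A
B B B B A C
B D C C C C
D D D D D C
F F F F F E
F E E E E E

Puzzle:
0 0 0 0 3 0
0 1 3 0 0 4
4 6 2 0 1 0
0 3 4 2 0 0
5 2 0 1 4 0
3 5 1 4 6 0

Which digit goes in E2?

2

B1 = 4: row 1 has {3}; col 2 has {1,2,3,5,6}; region has {3} → only 4 remains.
A4 = 1: row 4 has {2,3,4}; col 1 has {3,4,5}; region has {2,3,4,6} → only 1 remains.
E4 = 5: row 4 has {1,2,3,4}; col 5 has {1,3,4,6}; region has {1,2,3,4,6} → only 5 remains.
F4 = 6: row 4 has {1,2,3,4,5}; col 6 has {4}; region has {1,2,4} → only 6 remains.
C5 = 6: row 5 has {1,2,4,5}; col 3 has {1,2,3,4}; region has {1,2,3,4,5} → only 6 remains.
F5 = 3: row 5 has {1,2,4,5,6}; col 6 has {4,6}; region has {1,4,5,6} → only 3 remains.
F6 = 2: row 6 has {1,3,4,5,6}; col 6 has {3,4,6}; region has {1,3,4,5,6} → only 2 remains.
C1 = 5: row 1 has {3,4}; col 3 has {1,2,3,4,6}; region has {3,4} → only 5 remains.
D1 = 6: row 1 has {3,4,5}; col 4 has {1,2,4}; region has {3,4,5} → only 6 remains.
F1 = 1: row 1 has {3,4,5,6}; col 6 has {2,3,4,6}; region has {3,4,5,6} → only 1 remains.
D2 = 5: row 2 has {1,3,4}; col 4 has {1,2,4,6}; region has {1,3,4} → only 5 remains.
E2 = 2: row 2 has {1,3,4,5}; col 5 has {1,3,4,5,6}; region has {1,3,4,5,6} → only 2 remains.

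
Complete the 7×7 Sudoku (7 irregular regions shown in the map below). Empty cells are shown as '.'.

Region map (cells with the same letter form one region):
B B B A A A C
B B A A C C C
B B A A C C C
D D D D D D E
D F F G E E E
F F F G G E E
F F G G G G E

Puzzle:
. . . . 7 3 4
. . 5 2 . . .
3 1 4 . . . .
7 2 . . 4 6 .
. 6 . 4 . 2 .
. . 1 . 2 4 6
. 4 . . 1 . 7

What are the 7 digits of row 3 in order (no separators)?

3146572

row 1, column 2 = 5: row 1 has {3,4,7}; col 2 has {1,2,4,6}; region has {1,3} → only 5 remains.
row 2, column 2 = 7: row 2 has {2,5}; col 2 has {1,2,4,5,6}; region has {1,3,5} → only 7 remains.
row 2, column 6 = 1: row 2 has {2,5,7}; col 6 has {2,3,4,6}; region has {4} → only 1 remains.
row 2, column 7 = 3: row 2 has {1,2,5,7}; col 7 has {4,6,7}; region has {1,4} → only 3 remains.
row 3, column 4 = 6: row 3 has {1,3,4}; col 4 has {2,4}; region has {2,3,4,5,7} → only 6 remains.
row 3, column 5 = 5: row 3 has {1,3,4,6}; col 5 has {1,2,4,7}; region has {1,3,4} → only 5 remains.
row 3, column 6 = 7: row 3 has {1,3,4,5,6}; col 6 has {1,2,3,4,6}; region has {1,3,4,5} → only 7 remains.
row 3, column 7 = 2: row 3 has {1,3,4,5,6,7}; col 7 has {3,4,6,7}; region has {1,3,4,5,7} → only 2 remains.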